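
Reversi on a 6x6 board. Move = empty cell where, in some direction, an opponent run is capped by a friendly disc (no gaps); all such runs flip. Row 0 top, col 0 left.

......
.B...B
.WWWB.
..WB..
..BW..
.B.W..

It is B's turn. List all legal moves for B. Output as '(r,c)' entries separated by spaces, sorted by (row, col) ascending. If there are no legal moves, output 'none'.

Answer: (1,2) (1,3) (2,0) (3,1) (4,4)

Derivation:
(1,0): no bracket -> illegal
(1,2): flips 2 -> legal
(1,3): flips 1 -> legal
(1,4): no bracket -> illegal
(2,0): flips 3 -> legal
(3,0): no bracket -> illegal
(3,1): flips 2 -> legal
(3,4): no bracket -> illegal
(4,1): no bracket -> illegal
(4,4): flips 1 -> legal
(5,2): no bracket -> illegal
(5,4): no bracket -> illegal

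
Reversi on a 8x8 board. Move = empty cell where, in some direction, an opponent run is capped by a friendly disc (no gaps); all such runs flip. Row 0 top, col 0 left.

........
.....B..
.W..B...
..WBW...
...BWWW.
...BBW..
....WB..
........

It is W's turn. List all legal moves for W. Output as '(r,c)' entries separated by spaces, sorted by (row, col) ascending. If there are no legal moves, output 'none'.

(0,4): no bracket -> illegal
(0,5): no bracket -> illegal
(0,6): no bracket -> illegal
(1,3): no bracket -> illegal
(1,4): flips 1 -> legal
(1,6): no bracket -> illegal
(2,2): flips 1 -> legal
(2,3): no bracket -> illegal
(2,5): no bracket -> illegal
(2,6): no bracket -> illegal
(3,5): no bracket -> illegal
(4,2): flips 2 -> legal
(5,2): flips 3 -> legal
(5,6): no bracket -> illegal
(6,2): flips 1 -> legal
(6,3): flips 1 -> legal
(6,6): flips 1 -> legal
(7,4): no bracket -> illegal
(7,5): flips 1 -> legal
(7,6): flips 3 -> legal

Answer: (1,4) (2,2) (4,2) (5,2) (6,2) (6,3) (6,6) (7,5) (7,6)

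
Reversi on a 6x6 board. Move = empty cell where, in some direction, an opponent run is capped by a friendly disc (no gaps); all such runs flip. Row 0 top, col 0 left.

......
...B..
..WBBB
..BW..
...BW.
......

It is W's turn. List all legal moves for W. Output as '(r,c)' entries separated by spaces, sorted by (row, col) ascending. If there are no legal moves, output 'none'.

(0,2): no bracket -> illegal
(0,3): flips 2 -> legal
(0,4): flips 1 -> legal
(1,2): no bracket -> illegal
(1,4): no bracket -> illegal
(1,5): flips 1 -> legal
(2,1): no bracket -> illegal
(3,1): flips 1 -> legal
(3,4): no bracket -> illegal
(3,5): no bracket -> illegal
(4,1): no bracket -> illegal
(4,2): flips 2 -> legal
(5,2): no bracket -> illegal
(5,3): flips 1 -> legal
(5,4): no bracket -> illegal

Answer: (0,3) (0,4) (1,5) (3,1) (4,2) (5,3)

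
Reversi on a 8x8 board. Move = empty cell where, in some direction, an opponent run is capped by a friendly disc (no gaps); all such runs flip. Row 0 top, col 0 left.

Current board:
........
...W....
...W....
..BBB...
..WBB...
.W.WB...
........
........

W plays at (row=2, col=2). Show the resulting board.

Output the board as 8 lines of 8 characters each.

Answer: ........
...W....
..WW....
..WBB...
..WBB...
.W.WB...
........
........

Derivation:
Place W at (2,2); scan 8 dirs for brackets.
Dir NW: first cell '.' (not opp) -> no flip
Dir N: first cell '.' (not opp) -> no flip
Dir NE: first cell 'W' (not opp) -> no flip
Dir W: first cell '.' (not opp) -> no flip
Dir E: first cell 'W' (not opp) -> no flip
Dir SW: first cell '.' (not opp) -> no flip
Dir S: opp run (3,2) capped by W -> flip
Dir SE: opp run (3,3) (4,4), next='.' -> no flip
All flips: (3,2)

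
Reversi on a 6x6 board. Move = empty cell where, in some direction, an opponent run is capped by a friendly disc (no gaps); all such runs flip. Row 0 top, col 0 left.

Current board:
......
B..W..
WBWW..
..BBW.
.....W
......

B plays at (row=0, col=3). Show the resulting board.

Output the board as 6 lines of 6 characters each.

Answer: ...B..
B..B..
WBWB..
..BBW.
.....W
......

Derivation:
Place B at (0,3); scan 8 dirs for brackets.
Dir NW: edge -> no flip
Dir N: edge -> no flip
Dir NE: edge -> no flip
Dir W: first cell '.' (not opp) -> no flip
Dir E: first cell '.' (not opp) -> no flip
Dir SW: first cell '.' (not opp) -> no flip
Dir S: opp run (1,3) (2,3) capped by B -> flip
Dir SE: first cell '.' (not opp) -> no flip
All flips: (1,3) (2,3)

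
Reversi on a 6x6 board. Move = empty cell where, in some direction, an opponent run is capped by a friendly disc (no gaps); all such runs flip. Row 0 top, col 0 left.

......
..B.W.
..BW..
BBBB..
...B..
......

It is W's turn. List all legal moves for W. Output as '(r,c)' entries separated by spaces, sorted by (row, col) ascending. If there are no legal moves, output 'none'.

(0,1): flips 1 -> legal
(0,2): no bracket -> illegal
(0,3): no bracket -> illegal
(1,1): no bracket -> illegal
(1,3): no bracket -> illegal
(2,0): no bracket -> illegal
(2,1): flips 1 -> legal
(2,4): no bracket -> illegal
(3,4): no bracket -> illegal
(4,0): no bracket -> illegal
(4,1): flips 1 -> legal
(4,2): no bracket -> illegal
(4,4): no bracket -> illegal
(5,2): no bracket -> illegal
(5,3): flips 2 -> legal
(5,4): no bracket -> illegal

Answer: (0,1) (2,1) (4,1) (5,3)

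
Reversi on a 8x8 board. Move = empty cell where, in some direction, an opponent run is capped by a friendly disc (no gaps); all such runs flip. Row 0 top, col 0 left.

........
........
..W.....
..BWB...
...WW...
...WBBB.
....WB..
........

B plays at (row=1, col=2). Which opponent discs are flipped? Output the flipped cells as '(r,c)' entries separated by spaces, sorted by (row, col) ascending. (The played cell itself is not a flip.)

Answer: (2,2)

Derivation:
Dir NW: first cell '.' (not opp) -> no flip
Dir N: first cell '.' (not opp) -> no flip
Dir NE: first cell '.' (not opp) -> no flip
Dir W: first cell '.' (not opp) -> no flip
Dir E: first cell '.' (not opp) -> no flip
Dir SW: first cell '.' (not opp) -> no flip
Dir S: opp run (2,2) capped by B -> flip
Dir SE: first cell '.' (not opp) -> no flip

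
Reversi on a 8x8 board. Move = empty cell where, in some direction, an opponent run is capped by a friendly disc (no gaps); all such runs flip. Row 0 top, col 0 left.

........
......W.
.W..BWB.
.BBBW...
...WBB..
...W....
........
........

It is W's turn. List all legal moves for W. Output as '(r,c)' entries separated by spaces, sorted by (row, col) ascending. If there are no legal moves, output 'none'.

(1,3): no bracket -> illegal
(1,4): flips 1 -> legal
(1,5): no bracket -> illegal
(1,7): no bracket -> illegal
(2,0): no bracket -> illegal
(2,2): no bracket -> illegal
(2,3): flips 2 -> legal
(2,7): flips 1 -> legal
(3,0): flips 3 -> legal
(3,5): flips 1 -> legal
(3,6): flips 1 -> legal
(3,7): no bracket -> illegal
(4,0): no bracket -> illegal
(4,1): flips 1 -> legal
(4,2): no bracket -> illegal
(4,6): flips 2 -> legal
(5,4): flips 1 -> legal
(5,5): no bracket -> illegal
(5,6): flips 1 -> legal

Answer: (1,4) (2,3) (2,7) (3,0) (3,5) (3,6) (4,1) (4,6) (5,4) (5,6)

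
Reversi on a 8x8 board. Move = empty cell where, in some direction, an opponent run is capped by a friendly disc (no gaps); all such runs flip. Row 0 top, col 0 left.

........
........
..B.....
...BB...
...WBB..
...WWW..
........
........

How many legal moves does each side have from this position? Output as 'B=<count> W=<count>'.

Answer: B=7 W=7

Derivation:
-- B to move --
(3,2): no bracket -> illegal
(4,2): flips 1 -> legal
(4,6): no bracket -> illegal
(5,2): flips 1 -> legal
(5,6): no bracket -> illegal
(6,2): flips 1 -> legal
(6,3): flips 3 -> legal
(6,4): flips 1 -> legal
(6,5): flips 1 -> legal
(6,6): flips 1 -> legal
B mobility = 7
-- W to move --
(1,1): flips 3 -> legal
(1,2): no bracket -> illegal
(1,3): no bracket -> illegal
(2,1): no bracket -> illegal
(2,3): flips 1 -> legal
(2,4): flips 2 -> legal
(2,5): flips 1 -> legal
(3,1): no bracket -> illegal
(3,2): no bracket -> illegal
(3,5): flips 2 -> legal
(3,6): flips 1 -> legal
(4,2): no bracket -> illegal
(4,6): flips 2 -> legal
(5,6): no bracket -> illegal
W mobility = 7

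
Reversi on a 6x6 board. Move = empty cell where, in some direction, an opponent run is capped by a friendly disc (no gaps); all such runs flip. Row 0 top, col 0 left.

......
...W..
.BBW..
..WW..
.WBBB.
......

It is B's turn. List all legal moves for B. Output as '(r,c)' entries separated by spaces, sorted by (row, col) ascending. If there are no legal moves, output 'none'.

(0,2): no bracket -> illegal
(0,3): flips 3 -> legal
(0,4): flips 1 -> legal
(1,2): no bracket -> illegal
(1,4): no bracket -> illegal
(2,4): flips 2 -> legal
(3,0): no bracket -> illegal
(3,1): no bracket -> illegal
(3,4): no bracket -> illegal
(4,0): flips 1 -> legal
(5,0): no bracket -> illegal
(5,1): no bracket -> illegal
(5,2): no bracket -> illegal

Answer: (0,3) (0,4) (2,4) (4,0)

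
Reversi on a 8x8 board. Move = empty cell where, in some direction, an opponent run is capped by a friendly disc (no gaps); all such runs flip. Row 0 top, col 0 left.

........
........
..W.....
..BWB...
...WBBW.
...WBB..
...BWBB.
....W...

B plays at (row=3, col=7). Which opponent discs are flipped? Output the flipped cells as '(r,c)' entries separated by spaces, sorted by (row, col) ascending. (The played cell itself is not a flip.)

Dir NW: first cell '.' (not opp) -> no flip
Dir N: first cell '.' (not opp) -> no flip
Dir NE: edge -> no flip
Dir W: first cell '.' (not opp) -> no flip
Dir E: edge -> no flip
Dir SW: opp run (4,6) capped by B -> flip
Dir S: first cell '.' (not opp) -> no flip
Dir SE: edge -> no flip

Answer: (4,6)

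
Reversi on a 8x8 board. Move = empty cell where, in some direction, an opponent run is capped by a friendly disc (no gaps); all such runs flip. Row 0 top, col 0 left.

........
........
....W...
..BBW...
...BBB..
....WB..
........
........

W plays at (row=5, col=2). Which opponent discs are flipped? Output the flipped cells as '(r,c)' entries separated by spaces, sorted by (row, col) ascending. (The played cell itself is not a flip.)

Dir NW: first cell '.' (not opp) -> no flip
Dir N: first cell '.' (not opp) -> no flip
Dir NE: opp run (4,3) capped by W -> flip
Dir W: first cell '.' (not opp) -> no flip
Dir E: first cell '.' (not opp) -> no flip
Dir SW: first cell '.' (not opp) -> no flip
Dir S: first cell '.' (not opp) -> no flip
Dir SE: first cell '.' (not opp) -> no flip

Answer: (4,3)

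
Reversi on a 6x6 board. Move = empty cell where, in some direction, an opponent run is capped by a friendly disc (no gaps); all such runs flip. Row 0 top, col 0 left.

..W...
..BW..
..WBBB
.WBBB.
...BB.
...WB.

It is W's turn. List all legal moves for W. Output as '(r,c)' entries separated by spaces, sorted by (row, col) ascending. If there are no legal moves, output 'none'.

(0,1): no bracket -> illegal
(0,3): no bracket -> illegal
(1,1): flips 1 -> legal
(1,4): no bracket -> illegal
(1,5): no bracket -> illegal
(2,1): no bracket -> illegal
(3,5): flips 5 -> legal
(4,1): no bracket -> illegal
(4,2): flips 1 -> legal
(4,5): no bracket -> illegal
(5,2): no bracket -> illegal
(5,5): flips 3 -> legal

Answer: (1,1) (3,5) (4,2) (5,5)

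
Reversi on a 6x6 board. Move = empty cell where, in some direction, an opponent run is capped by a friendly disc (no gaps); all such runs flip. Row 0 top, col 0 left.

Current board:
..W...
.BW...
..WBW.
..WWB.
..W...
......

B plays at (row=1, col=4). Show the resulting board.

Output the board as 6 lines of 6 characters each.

Answer: ..W...
.BW.B.
..WBB.
..WWB.
..W...
......

Derivation:
Place B at (1,4); scan 8 dirs for brackets.
Dir NW: first cell '.' (not opp) -> no flip
Dir N: first cell '.' (not opp) -> no flip
Dir NE: first cell '.' (not opp) -> no flip
Dir W: first cell '.' (not opp) -> no flip
Dir E: first cell '.' (not opp) -> no flip
Dir SW: first cell 'B' (not opp) -> no flip
Dir S: opp run (2,4) capped by B -> flip
Dir SE: first cell '.' (not opp) -> no flip
All flips: (2,4)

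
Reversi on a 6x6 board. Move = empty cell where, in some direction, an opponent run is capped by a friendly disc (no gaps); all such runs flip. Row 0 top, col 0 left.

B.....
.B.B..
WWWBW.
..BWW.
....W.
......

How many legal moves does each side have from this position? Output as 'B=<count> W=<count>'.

Answer: B=8 W=8

Derivation:
-- B to move --
(1,0): flips 1 -> legal
(1,2): flips 1 -> legal
(1,4): no bracket -> illegal
(1,5): no bracket -> illegal
(2,5): flips 1 -> legal
(3,0): no bracket -> illegal
(3,1): flips 2 -> legal
(3,5): flips 3 -> legal
(4,2): no bracket -> illegal
(4,3): flips 1 -> legal
(4,5): flips 1 -> legal
(5,3): no bracket -> illegal
(5,4): no bracket -> illegal
(5,5): flips 3 -> legal
B mobility = 8
-- W to move --
(0,1): flips 1 -> legal
(0,2): flips 2 -> legal
(0,3): flips 2 -> legal
(0,4): flips 1 -> legal
(1,0): no bracket -> illegal
(1,2): flips 1 -> legal
(1,4): no bracket -> illegal
(3,1): flips 1 -> legal
(4,1): no bracket -> illegal
(4,2): flips 1 -> legal
(4,3): flips 1 -> legal
W mobility = 8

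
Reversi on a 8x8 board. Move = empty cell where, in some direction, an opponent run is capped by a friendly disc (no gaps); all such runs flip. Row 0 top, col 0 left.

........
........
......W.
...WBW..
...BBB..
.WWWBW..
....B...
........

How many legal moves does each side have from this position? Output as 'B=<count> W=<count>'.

Answer: B=15 W=3

Derivation:
-- B to move --
(1,5): no bracket -> illegal
(1,6): no bracket -> illegal
(1,7): flips 2 -> legal
(2,2): flips 1 -> legal
(2,3): flips 1 -> legal
(2,4): no bracket -> illegal
(2,5): flips 1 -> legal
(2,7): no bracket -> illegal
(3,2): flips 1 -> legal
(3,6): flips 1 -> legal
(3,7): no bracket -> illegal
(4,0): no bracket -> illegal
(4,1): no bracket -> illegal
(4,2): flips 1 -> legal
(4,6): flips 1 -> legal
(5,0): flips 3 -> legal
(5,6): flips 1 -> legal
(6,0): no bracket -> illegal
(6,1): flips 1 -> legal
(6,2): flips 1 -> legal
(6,3): flips 1 -> legal
(6,5): flips 1 -> legal
(6,6): flips 1 -> legal
B mobility = 15
-- W to move --
(2,3): no bracket -> illegal
(2,4): no bracket -> illegal
(2,5): flips 2 -> legal
(3,2): no bracket -> illegal
(3,6): no bracket -> illegal
(4,2): no bracket -> illegal
(4,6): no bracket -> illegal
(5,6): no bracket -> illegal
(6,3): no bracket -> illegal
(6,5): no bracket -> illegal
(7,3): flips 1 -> legal
(7,4): no bracket -> illegal
(7,5): flips 1 -> legal
W mobility = 3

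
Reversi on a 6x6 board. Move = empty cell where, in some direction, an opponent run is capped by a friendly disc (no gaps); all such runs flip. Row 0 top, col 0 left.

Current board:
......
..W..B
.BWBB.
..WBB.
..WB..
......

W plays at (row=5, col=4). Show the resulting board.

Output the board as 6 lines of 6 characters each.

Answer: ......
..W..B
.BWBB.
..WBB.
..WW..
....W.

Derivation:
Place W at (5,4); scan 8 dirs for brackets.
Dir NW: opp run (4,3) capped by W -> flip
Dir N: first cell '.' (not opp) -> no flip
Dir NE: first cell '.' (not opp) -> no flip
Dir W: first cell '.' (not opp) -> no flip
Dir E: first cell '.' (not opp) -> no flip
Dir SW: edge -> no flip
Dir S: edge -> no flip
Dir SE: edge -> no flip
All flips: (4,3)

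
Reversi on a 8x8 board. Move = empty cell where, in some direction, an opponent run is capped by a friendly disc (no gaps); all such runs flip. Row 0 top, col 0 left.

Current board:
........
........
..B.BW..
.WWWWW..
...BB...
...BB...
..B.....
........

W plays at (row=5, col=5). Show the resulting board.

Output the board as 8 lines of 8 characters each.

Answer: ........
........
..B.BW..
.WWWWW..
...BW...
...BBW..
..B.....
........

Derivation:
Place W at (5,5); scan 8 dirs for brackets.
Dir NW: opp run (4,4) capped by W -> flip
Dir N: first cell '.' (not opp) -> no flip
Dir NE: first cell '.' (not opp) -> no flip
Dir W: opp run (5,4) (5,3), next='.' -> no flip
Dir E: first cell '.' (not opp) -> no flip
Dir SW: first cell '.' (not opp) -> no flip
Dir S: first cell '.' (not opp) -> no flip
Dir SE: first cell '.' (not opp) -> no flip
All flips: (4,4)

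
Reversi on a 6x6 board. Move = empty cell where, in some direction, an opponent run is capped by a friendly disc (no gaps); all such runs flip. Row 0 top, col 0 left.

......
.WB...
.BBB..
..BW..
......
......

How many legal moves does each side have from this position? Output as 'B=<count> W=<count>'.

Answer: B=6 W=2

Derivation:
-- B to move --
(0,0): flips 1 -> legal
(0,1): flips 1 -> legal
(0,2): no bracket -> illegal
(1,0): flips 1 -> legal
(2,0): no bracket -> illegal
(2,4): no bracket -> illegal
(3,4): flips 1 -> legal
(4,2): no bracket -> illegal
(4,3): flips 1 -> legal
(4,4): flips 1 -> legal
B mobility = 6
-- W to move --
(0,1): no bracket -> illegal
(0,2): no bracket -> illegal
(0,3): no bracket -> illegal
(1,0): no bracket -> illegal
(1,3): flips 2 -> legal
(1,4): no bracket -> illegal
(2,0): no bracket -> illegal
(2,4): no bracket -> illegal
(3,0): no bracket -> illegal
(3,1): flips 2 -> legal
(3,4): no bracket -> illegal
(4,1): no bracket -> illegal
(4,2): no bracket -> illegal
(4,3): no bracket -> illegal
W mobility = 2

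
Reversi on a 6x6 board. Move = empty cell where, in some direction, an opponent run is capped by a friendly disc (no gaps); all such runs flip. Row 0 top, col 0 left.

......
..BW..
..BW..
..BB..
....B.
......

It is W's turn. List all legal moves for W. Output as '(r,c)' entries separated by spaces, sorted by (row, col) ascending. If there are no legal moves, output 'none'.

(0,1): flips 1 -> legal
(0,2): no bracket -> illegal
(0,3): no bracket -> illegal
(1,1): flips 1 -> legal
(2,1): flips 1 -> legal
(2,4): no bracket -> illegal
(3,1): flips 1 -> legal
(3,4): no bracket -> illegal
(3,5): no bracket -> illegal
(4,1): flips 1 -> legal
(4,2): no bracket -> illegal
(4,3): flips 1 -> legal
(4,5): no bracket -> illegal
(5,3): no bracket -> illegal
(5,4): no bracket -> illegal
(5,5): no bracket -> illegal

Answer: (0,1) (1,1) (2,1) (3,1) (4,1) (4,3)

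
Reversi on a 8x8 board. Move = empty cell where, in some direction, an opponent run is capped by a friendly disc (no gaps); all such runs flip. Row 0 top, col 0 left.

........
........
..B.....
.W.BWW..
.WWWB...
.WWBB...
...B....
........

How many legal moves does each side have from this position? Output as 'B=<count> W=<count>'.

-- B to move --
(2,0): flips 2 -> legal
(2,1): no bracket -> illegal
(2,3): no bracket -> illegal
(2,4): flips 1 -> legal
(2,5): no bracket -> illegal
(2,6): flips 1 -> legal
(3,0): flips 2 -> legal
(3,2): flips 1 -> legal
(3,6): flips 2 -> legal
(4,0): flips 4 -> legal
(4,5): no bracket -> illegal
(4,6): no bracket -> illegal
(5,0): flips 2 -> legal
(6,0): flips 2 -> legal
(6,1): no bracket -> illegal
(6,2): no bracket -> illegal
B mobility = 9
-- W to move --
(1,1): no bracket -> illegal
(1,2): no bracket -> illegal
(1,3): flips 1 -> legal
(2,1): no bracket -> illegal
(2,3): flips 1 -> legal
(2,4): flips 1 -> legal
(3,2): flips 1 -> legal
(4,5): flips 1 -> legal
(5,5): flips 2 -> legal
(6,2): flips 2 -> legal
(6,4): flips 3 -> legal
(6,5): flips 1 -> legal
(7,2): no bracket -> illegal
(7,3): flips 2 -> legal
(7,4): flips 1 -> legal
W mobility = 11

Answer: B=9 W=11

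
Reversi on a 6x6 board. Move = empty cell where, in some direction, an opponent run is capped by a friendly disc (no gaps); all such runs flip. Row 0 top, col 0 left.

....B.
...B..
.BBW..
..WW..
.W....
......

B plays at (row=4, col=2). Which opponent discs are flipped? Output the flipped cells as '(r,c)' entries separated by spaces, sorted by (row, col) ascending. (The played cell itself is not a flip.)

Dir NW: first cell '.' (not opp) -> no flip
Dir N: opp run (3,2) capped by B -> flip
Dir NE: opp run (3,3), next='.' -> no flip
Dir W: opp run (4,1), next='.' -> no flip
Dir E: first cell '.' (not opp) -> no flip
Dir SW: first cell '.' (not opp) -> no flip
Dir S: first cell '.' (not opp) -> no flip
Dir SE: first cell '.' (not opp) -> no flip

Answer: (3,2)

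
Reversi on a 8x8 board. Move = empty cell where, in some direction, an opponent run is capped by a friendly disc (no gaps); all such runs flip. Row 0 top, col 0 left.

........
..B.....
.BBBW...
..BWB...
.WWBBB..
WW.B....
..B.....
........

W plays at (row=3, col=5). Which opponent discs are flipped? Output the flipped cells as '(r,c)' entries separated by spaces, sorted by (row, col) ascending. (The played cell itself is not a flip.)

Answer: (3,4)

Derivation:
Dir NW: first cell 'W' (not opp) -> no flip
Dir N: first cell '.' (not opp) -> no flip
Dir NE: first cell '.' (not opp) -> no flip
Dir W: opp run (3,4) capped by W -> flip
Dir E: first cell '.' (not opp) -> no flip
Dir SW: opp run (4,4) (5,3) (6,2), next='.' -> no flip
Dir S: opp run (4,5), next='.' -> no flip
Dir SE: first cell '.' (not opp) -> no flip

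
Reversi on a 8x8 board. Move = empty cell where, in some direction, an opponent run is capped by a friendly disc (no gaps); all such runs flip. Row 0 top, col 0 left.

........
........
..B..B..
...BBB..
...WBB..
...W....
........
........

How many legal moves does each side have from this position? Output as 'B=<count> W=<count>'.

-- B to move --
(3,2): no bracket -> illegal
(4,2): flips 1 -> legal
(5,2): flips 1 -> legal
(5,4): no bracket -> illegal
(6,2): flips 1 -> legal
(6,3): flips 2 -> legal
(6,4): no bracket -> illegal
B mobility = 4
-- W to move --
(1,1): no bracket -> illegal
(1,2): no bracket -> illegal
(1,3): no bracket -> illegal
(1,4): no bracket -> illegal
(1,5): no bracket -> illegal
(1,6): flips 2 -> legal
(2,1): no bracket -> illegal
(2,3): flips 1 -> legal
(2,4): no bracket -> illegal
(2,6): flips 2 -> legal
(3,1): no bracket -> illegal
(3,2): no bracket -> illegal
(3,6): no bracket -> illegal
(4,2): no bracket -> illegal
(4,6): flips 2 -> legal
(5,4): no bracket -> illegal
(5,5): no bracket -> illegal
(5,6): no bracket -> illegal
W mobility = 4

Answer: B=4 W=4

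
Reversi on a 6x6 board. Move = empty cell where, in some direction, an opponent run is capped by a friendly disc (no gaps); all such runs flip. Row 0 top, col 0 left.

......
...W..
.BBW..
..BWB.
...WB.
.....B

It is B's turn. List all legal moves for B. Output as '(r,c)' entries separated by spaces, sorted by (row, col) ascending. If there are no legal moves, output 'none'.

Answer: (0,4) (1,2) (1,4) (2,4) (4,2) (5,2) (5,4)

Derivation:
(0,2): no bracket -> illegal
(0,3): no bracket -> illegal
(0,4): flips 1 -> legal
(1,2): flips 1 -> legal
(1,4): flips 1 -> legal
(2,4): flips 1 -> legal
(4,2): flips 1 -> legal
(5,2): flips 1 -> legal
(5,3): no bracket -> illegal
(5,4): flips 1 -> legal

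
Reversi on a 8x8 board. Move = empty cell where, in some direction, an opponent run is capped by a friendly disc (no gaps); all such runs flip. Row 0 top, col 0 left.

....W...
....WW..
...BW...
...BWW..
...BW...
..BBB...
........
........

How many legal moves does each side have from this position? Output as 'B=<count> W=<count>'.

Answer: B=7 W=7

Derivation:
-- B to move --
(0,3): no bracket -> illegal
(0,5): flips 1 -> legal
(0,6): flips 2 -> legal
(1,3): no bracket -> illegal
(1,6): no bracket -> illegal
(2,5): flips 2 -> legal
(2,6): flips 2 -> legal
(3,6): flips 2 -> legal
(4,5): flips 2 -> legal
(4,6): no bracket -> illegal
(5,5): flips 1 -> legal
B mobility = 7
-- W to move --
(1,2): flips 1 -> legal
(1,3): no bracket -> illegal
(2,2): flips 2 -> legal
(3,2): flips 2 -> legal
(4,1): no bracket -> illegal
(4,2): flips 2 -> legal
(4,5): no bracket -> illegal
(5,1): no bracket -> illegal
(5,5): no bracket -> illegal
(6,1): flips 2 -> legal
(6,2): flips 1 -> legal
(6,3): no bracket -> illegal
(6,4): flips 1 -> legal
(6,5): no bracket -> illegal
W mobility = 7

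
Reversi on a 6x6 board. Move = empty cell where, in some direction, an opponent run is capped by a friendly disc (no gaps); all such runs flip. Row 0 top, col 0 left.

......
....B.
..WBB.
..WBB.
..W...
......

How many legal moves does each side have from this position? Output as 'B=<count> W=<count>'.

Answer: B=5 W=5

Derivation:
-- B to move --
(1,1): flips 1 -> legal
(1,2): no bracket -> illegal
(1,3): no bracket -> illegal
(2,1): flips 1 -> legal
(3,1): flips 1 -> legal
(4,1): flips 1 -> legal
(4,3): no bracket -> illegal
(5,1): flips 1 -> legal
(5,2): no bracket -> illegal
(5,3): no bracket -> illegal
B mobility = 5
-- W to move --
(0,3): no bracket -> illegal
(0,4): no bracket -> illegal
(0,5): flips 2 -> legal
(1,2): no bracket -> illegal
(1,3): no bracket -> illegal
(1,5): flips 2 -> legal
(2,5): flips 2 -> legal
(3,5): flips 2 -> legal
(4,3): no bracket -> illegal
(4,4): flips 1 -> legal
(4,5): no bracket -> illegal
W mobility = 5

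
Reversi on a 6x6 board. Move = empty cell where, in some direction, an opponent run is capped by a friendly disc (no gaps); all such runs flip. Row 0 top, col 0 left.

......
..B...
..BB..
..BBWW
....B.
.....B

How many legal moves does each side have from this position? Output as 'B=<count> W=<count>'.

Answer: B=2 W=4

Derivation:
-- B to move --
(2,4): flips 1 -> legal
(2,5): no bracket -> illegal
(4,3): no bracket -> illegal
(4,5): flips 1 -> legal
B mobility = 2
-- W to move --
(0,1): flips 2 -> legal
(0,2): no bracket -> illegal
(0,3): no bracket -> illegal
(1,1): no bracket -> illegal
(1,3): no bracket -> illegal
(1,4): no bracket -> illegal
(2,1): no bracket -> illegal
(2,4): no bracket -> illegal
(3,1): flips 2 -> legal
(4,1): no bracket -> illegal
(4,2): no bracket -> illegal
(4,3): no bracket -> illegal
(4,5): no bracket -> illegal
(5,3): flips 1 -> legal
(5,4): flips 1 -> legal
W mobility = 4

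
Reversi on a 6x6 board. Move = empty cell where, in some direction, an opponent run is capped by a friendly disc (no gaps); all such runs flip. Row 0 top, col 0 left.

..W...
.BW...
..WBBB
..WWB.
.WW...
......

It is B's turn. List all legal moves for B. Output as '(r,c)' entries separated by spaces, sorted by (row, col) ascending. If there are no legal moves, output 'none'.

(0,1): flips 1 -> legal
(0,3): no bracket -> illegal
(1,3): flips 1 -> legal
(2,1): flips 1 -> legal
(3,0): no bracket -> illegal
(3,1): flips 2 -> legal
(4,0): no bracket -> illegal
(4,3): flips 1 -> legal
(4,4): flips 2 -> legal
(5,0): flips 2 -> legal
(5,1): flips 2 -> legal
(5,2): no bracket -> illegal
(5,3): no bracket -> illegal

Answer: (0,1) (1,3) (2,1) (3,1) (4,3) (4,4) (5,0) (5,1)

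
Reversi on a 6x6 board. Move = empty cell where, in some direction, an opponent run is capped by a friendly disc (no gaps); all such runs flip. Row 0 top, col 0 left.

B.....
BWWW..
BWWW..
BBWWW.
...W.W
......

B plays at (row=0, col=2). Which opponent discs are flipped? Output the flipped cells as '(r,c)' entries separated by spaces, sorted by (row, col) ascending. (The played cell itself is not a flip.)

Answer: (1,1)

Derivation:
Dir NW: edge -> no flip
Dir N: edge -> no flip
Dir NE: edge -> no flip
Dir W: first cell '.' (not opp) -> no flip
Dir E: first cell '.' (not opp) -> no flip
Dir SW: opp run (1,1) capped by B -> flip
Dir S: opp run (1,2) (2,2) (3,2), next='.' -> no flip
Dir SE: opp run (1,3), next='.' -> no flip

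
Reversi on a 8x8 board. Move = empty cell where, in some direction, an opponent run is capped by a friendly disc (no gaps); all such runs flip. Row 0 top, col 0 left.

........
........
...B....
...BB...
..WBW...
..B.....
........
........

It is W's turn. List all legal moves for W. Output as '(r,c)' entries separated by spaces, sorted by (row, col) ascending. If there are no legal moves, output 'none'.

Answer: (2,2) (2,4) (6,2)

Derivation:
(1,2): no bracket -> illegal
(1,3): no bracket -> illegal
(1,4): no bracket -> illegal
(2,2): flips 1 -> legal
(2,4): flips 2 -> legal
(2,5): no bracket -> illegal
(3,2): no bracket -> illegal
(3,5): no bracket -> illegal
(4,1): no bracket -> illegal
(4,5): no bracket -> illegal
(5,1): no bracket -> illegal
(5,3): no bracket -> illegal
(5,4): no bracket -> illegal
(6,1): no bracket -> illegal
(6,2): flips 1 -> legal
(6,3): no bracket -> illegal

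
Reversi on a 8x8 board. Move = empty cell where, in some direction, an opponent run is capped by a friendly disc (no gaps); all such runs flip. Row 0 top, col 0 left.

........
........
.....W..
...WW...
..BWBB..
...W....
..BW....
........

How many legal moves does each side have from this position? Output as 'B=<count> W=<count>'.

-- B to move --
(1,4): no bracket -> illegal
(1,5): no bracket -> illegal
(1,6): no bracket -> illegal
(2,2): flips 1 -> legal
(2,3): flips 1 -> legal
(2,4): flips 2 -> legal
(2,6): no bracket -> illegal
(3,2): no bracket -> illegal
(3,5): no bracket -> illegal
(3,6): no bracket -> illegal
(5,2): no bracket -> illegal
(5,4): no bracket -> illegal
(6,4): flips 2 -> legal
(7,2): no bracket -> illegal
(7,3): no bracket -> illegal
(7,4): no bracket -> illegal
B mobility = 4
-- W to move --
(3,1): flips 1 -> legal
(3,2): no bracket -> illegal
(3,5): flips 1 -> legal
(3,6): no bracket -> illegal
(4,1): flips 1 -> legal
(4,6): flips 2 -> legal
(5,1): flips 1 -> legal
(5,2): no bracket -> illegal
(5,4): flips 1 -> legal
(5,5): flips 1 -> legal
(5,6): flips 1 -> legal
(6,1): flips 1 -> legal
(7,1): flips 1 -> legal
(7,2): no bracket -> illegal
(7,3): no bracket -> illegal
W mobility = 10

Answer: B=4 W=10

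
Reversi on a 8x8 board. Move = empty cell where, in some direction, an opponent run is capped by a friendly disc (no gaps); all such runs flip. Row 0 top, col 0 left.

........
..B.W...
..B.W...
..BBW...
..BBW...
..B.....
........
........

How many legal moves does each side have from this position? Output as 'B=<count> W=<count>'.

Answer: B=5 W=5

Derivation:
-- B to move --
(0,3): no bracket -> illegal
(0,4): no bracket -> illegal
(0,5): no bracket -> illegal
(1,3): no bracket -> illegal
(1,5): flips 1 -> legal
(2,3): no bracket -> illegal
(2,5): flips 1 -> legal
(3,5): flips 1 -> legal
(4,5): flips 1 -> legal
(5,3): no bracket -> illegal
(5,4): no bracket -> illegal
(5,5): flips 1 -> legal
B mobility = 5
-- W to move --
(0,1): no bracket -> illegal
(0,2): no bracket -> illegal
(0,3): no bracket -> illegal
(1,1): flips 2 -> legal
(1,3): no bracket -> illegal
(2,1): no bracket -> illegal
(2,3): no bracket -> illegal
(3,1): flips 2 -> legal
(4,1): flips 2 -> legal
(5,1): flips 2 -> legal
(5,3): no bracket -> illegal
(5,4): no bracket -> illegal
(6,1): flips 2 -> legal
(6,2): no bracket -> illegal
(6,3): no bracket -> illegal
W mobility = 5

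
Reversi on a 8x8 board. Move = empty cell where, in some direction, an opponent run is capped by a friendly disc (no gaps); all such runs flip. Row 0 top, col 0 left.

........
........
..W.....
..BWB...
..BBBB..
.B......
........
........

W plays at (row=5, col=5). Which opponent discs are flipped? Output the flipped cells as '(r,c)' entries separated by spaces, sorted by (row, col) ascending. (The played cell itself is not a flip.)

Answer: (4,4)

Derivation:
Dir NW: opp run (4,4) capped by W -> flip
Dir N: opp run (4,5), next='.' -> no flip
Dir NE: first cell '.' (not opp) -> no flip
Dir W: first cell '.' (not opp) -> no flip
Dir E: first cell '.' (not opp) -> no flip
Dir SW: first cell '.' (not opp) -> no flip
Dir S: first cell '.' (not opp) -> no flip
Dir SE: first cell '.' (not opp) -> no flip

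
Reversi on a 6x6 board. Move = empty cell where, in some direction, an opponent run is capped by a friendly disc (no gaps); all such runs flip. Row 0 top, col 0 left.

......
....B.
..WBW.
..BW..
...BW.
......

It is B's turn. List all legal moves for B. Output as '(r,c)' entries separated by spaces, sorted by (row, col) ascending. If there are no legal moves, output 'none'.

Answer: (1,2) (2,1) (2,5) (3,4) (4,5)

Derivation:
(1,1): no bracket -> illegal
(1,2): flips 1 -> legal
(1,3): no bracket -> illegal
(1,5): no bracket -> illegal
(2,1): flips 1 -> legal
(2,5): flips 1 -> legal
(3,1): no bracket -> illegal
(3,4): flips 2 -> legal
(3,5): no bracket -> illegal
(4,2): no bracket -> illegal
(4,5): flips 1 -> legal
(5,3): no bracket -> illegal
(5,4): no bracket -> illegal
(5,5): no bracket -> illegal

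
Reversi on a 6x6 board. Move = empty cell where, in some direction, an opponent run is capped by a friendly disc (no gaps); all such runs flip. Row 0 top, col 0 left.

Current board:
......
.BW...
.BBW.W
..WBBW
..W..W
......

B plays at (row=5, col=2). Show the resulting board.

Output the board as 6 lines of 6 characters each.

Place B at (5,2); scan 8 dirs for brackets.
Dir NW: first cell '.' (not opp) -> no flip
Dir N: opp run (4,2) (3,2) capped by B -> flip
Dir NE: first cell '.' (not opp) -> no flip
Dir W: first cell '.' (not opp) -> no flip
Dir E: first cell '.' (not opp) -> no flip
Dir SW: edge -> no flip
Dir S: edge -> no flip
Dir SE: edge -> no flip
All flips: (3,2) (4,2)

Answer: ......
.BW...
.BBW.W
..BBBW
..B..W
..B...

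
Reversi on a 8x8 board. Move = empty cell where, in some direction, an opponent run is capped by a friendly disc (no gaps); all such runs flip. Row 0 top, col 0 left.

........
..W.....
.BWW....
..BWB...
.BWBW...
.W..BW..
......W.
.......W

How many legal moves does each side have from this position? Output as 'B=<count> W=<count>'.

-- B to move --
(0,1): flips 2 -> legal
(0,2): flips 2 -> legal
(0,3): flips 1 -> legal
(1,1): no bracket -> illegal
(1,3): flips 2 -> legal
(1,4): flips 1 -> legal
(2,4): flips 2 -> legal
(3,1): no bracket -> illegal
(3,5): no bracket -> illegal
(4,0): no bracket -> illegal
(4,5): flips 1 -> legal
(4,6): no bracket -> illegal
(5,0): no bracket -> illegal
(5,2): flips 1 -> legal
(5,3): no bracket -> illegal
(5,6): flips 1 -> legal
(5,7): no bracket -> illegal
(6,0): no bracket -> illegal
(6,1): flips 1 -> legal
(6,2): no bracket -> illegal
(6,4): no bracket -> illegal
(6,5): no bracket -> illegal
(6,7): no bracket -> illegal
(7,5): no bracket -> illegal
(7,6): no bracket -> illegal
B mobility = 10
-- W to move --
(1,0): no bracket -> illegal
(1,1): no bracket -> illegal
(2,0): flips 1 -> legal
(2,4): flips 1 -> legal
(2,5): no bracket -> illegal
(3,0): flips 1 -> legal
(3,1): flips 2 -> legal
(3,5): flips 1 -> legal
(4,0): flips 1 -> legal
(4,5): flips 1 -> legal
(5,0): flips 2 -> legal
(5,2): no bracket -> illegal
(5,3): flips 2 -> legal
(6,3): no bracket -> illegal
(6,4): flips 1 -> legal
(6,5): no bracket -> illegal
W mobility = 10

Answer: B=10 W=10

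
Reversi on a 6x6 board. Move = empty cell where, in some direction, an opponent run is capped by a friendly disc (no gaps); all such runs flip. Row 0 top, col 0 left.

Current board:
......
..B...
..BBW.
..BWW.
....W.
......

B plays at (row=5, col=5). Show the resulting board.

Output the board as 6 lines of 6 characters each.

Answer: ......
..B...
..BBW.
..BBW.
....B.
.....B

Derivation:
Place B at (5,5); scan 8 dirs for brackets.
Dir NW: opp run (4,4) (3,3) capped by B -> flip
Dir N: first cell '.' (not opp) -> no flip
Dir NE: edge -> no flip
Dir W: first cell '.' (not opp) -> no flip
Dir E: edge -> no flip
Dir SW: edge -> no flip
Dir S: edge -> no flip
Dir SE: edge -> no flip
All flips: (3,3) (4,4)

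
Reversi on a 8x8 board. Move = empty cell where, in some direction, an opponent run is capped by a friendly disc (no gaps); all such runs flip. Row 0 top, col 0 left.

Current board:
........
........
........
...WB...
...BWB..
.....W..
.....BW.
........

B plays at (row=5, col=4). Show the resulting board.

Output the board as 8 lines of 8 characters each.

Place B at (5,4); scan 8 dirs for brackets.
Dir NW: first cell 'B' (not opp) -> no flip
Dir N: opp run (4,4) capped by B -> flip
Dir NE: first cell 'B' (not opp) -> no flip
Dir W: first cell '.' (not opp) -> no flip
Dir E: opp run (5,5), next='.' -> no flip
Dir SW: first cell '.' (not opp) -> no flip
Dir S: first cell '.' (not opp) -> no flip
Dir SE: first cell 'B' (not opp) -> no flip
All flips: (4,4)

Answer: ........
........
........
...WB...
...BBB..
....BW..
.....BW.
........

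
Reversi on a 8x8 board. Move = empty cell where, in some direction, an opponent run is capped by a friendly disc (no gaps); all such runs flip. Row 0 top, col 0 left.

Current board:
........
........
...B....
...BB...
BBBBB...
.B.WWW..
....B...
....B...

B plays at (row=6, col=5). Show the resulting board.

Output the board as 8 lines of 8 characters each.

Place B at (6,5); scan 8 dirs for brackets.
Dir NW: opp run (5,4) capped by B -> flip
Dir N: opp run (5,5), next='.' -> no flip
Dir NE: first cell '.' (not opp) -> no flip
Dir W: first cell 'B' (not opp) -> no flip
Dir E: first cell '.' (not opp) -> no flip
Dir SW: first cell 'B' (not opp) -> no flip
Dir S: first cell '.' (not opp) -> no flip
Dir SE: first cell '.' (not opp) -> no flip
All flips: (5,4)

Answer: ........
........
...B....
...BB...
BBBBB...
.B.WBW..
....BB..
....B...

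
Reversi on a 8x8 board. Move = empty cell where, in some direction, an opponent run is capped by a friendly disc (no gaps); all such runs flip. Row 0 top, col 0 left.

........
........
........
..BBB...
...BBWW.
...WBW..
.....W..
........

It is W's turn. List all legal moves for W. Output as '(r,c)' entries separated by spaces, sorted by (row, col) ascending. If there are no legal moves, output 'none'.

Answer: (2,1) (2,2) (2,3) (3,5) (4,2) (6,3)

Derivation:
(2,1): flips 3 -> legal
(2,2): flips 2 -> legal
(2,3): flips 3 -> legal
(2,4): no bracket -> illegal
(2,5): no bracket -> illegal
(3,1): no bracket -> illegal
(3,5): flips 1 -> legal
(4,1): no bracket -> illegal
(4,2): flips 2 -> legal
(5,2): no bracket -> illegal
(6,3): flips 1 -> legal
(6,4): no bracket -> illegal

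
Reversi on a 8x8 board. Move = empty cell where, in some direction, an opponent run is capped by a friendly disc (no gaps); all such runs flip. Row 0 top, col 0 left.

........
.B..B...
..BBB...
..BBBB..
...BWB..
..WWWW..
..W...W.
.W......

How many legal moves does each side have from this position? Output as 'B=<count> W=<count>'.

-- B to move --
(4,1): no bracket -> illegal
(4,2): no bracket -> illegal
(4,6): no bracket -> illegal
(5,1): no bracket -> illegal
(5,6): no bracket -> illegal
(5,7): no bracket -> illegal
(6,0): no bracket -> illegal
(6,1): flips 1 -> legal
(6,3): flips 2 -> legal
(6,4): flips 2 -> legal
(6,5): flips 2 -> legal
(6,7): no bracket -> illegal
(7,0): no bracket -> illegal
(7,2): no bracket -> illegal
(7,3): no bracket -> illegal
(7,5): no bracket -> illegal
(7,6): no bracket -> illegal
(7,7): flips 3 -> legal
B mobility = 5
-- W to move --
(0,0): flips 3 -> legal
(0,1): no bracket -> illegal
(0,2): no bracket -> illegal
(0,3): no bracket -> illegal
(0,4): flips 3 -> legal
(0,5): no bracket -> illegal
(1,0): no bracket -> illegal
(1,2): no bracket -> illegal
(1,3): flips 3 -> legal
(1,5): no bracket -> illegal
(2,0): no bracket -> illegal
(2,1): flips 2 -> legal
(2,5): flips 4 -> legal
(2,6): flips 1 -> legal
(3,1): no bracket -> illegal
(3,6): flips 1 -> legal
(4,1): no bracket -> illegal
(4,2): flips 1 -> legal
(4,6): flips 1 -> legal
(5,6): no bracket -> illegal
W mobility = 9

Answer: B=5 W=9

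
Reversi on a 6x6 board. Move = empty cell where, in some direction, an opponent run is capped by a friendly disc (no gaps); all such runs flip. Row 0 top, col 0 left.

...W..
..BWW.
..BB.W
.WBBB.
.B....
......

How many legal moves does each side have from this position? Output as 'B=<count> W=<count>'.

Answer: B=6 W=6

Derivation:
-- B to move --
(0,2): no bracket -> illegal
(0,4): flips 1 -> legal
(0,5): flips 1 -> legal
(1,5): flips 2 -> legal
(2,0): no bracket -> illegal
(2,1): flips 1 -> legal
(2,4): no bracket -> illegal
(3,0): flips 1 -> legal
(3,5): no bracket -> illegal
(4,0): flips 1 -> legal
(4,2): no bracket -> illegal
B mobility = 6
-- W to move --
(0,1): no bracket -> illegal
(0,2): no bracket -> illegal
(1,1): flips 1 -> legal
(2,1): flips 1 -> legal
(2,4): no bracket -> illegal
(3,0): no bracket -> illegal
(3,5): flips 3 -> legal
(4,0): no bracket -> illegal
(4,2): no bracket -> illegal
(4,3): flips 3 -> legal
(4,4): no bracket -> illegal
(4,5): no bracket -> illegal
(5,0): flips 3 -> legal
(5,1): flips 1 -> legal
(5,2): no bracket -> illegal
W mobility = 6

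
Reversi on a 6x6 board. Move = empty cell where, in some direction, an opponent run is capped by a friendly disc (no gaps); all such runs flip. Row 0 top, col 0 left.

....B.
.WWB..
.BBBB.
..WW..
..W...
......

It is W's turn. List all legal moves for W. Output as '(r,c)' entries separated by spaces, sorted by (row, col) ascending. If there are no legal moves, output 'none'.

Answer: (0,3) (1,0) (1,4) (1,5) (3,0) (3,1) (3,4)

Derivation:
(0,2): no bracket -> illegal
(0,3): flips 2 -> legal
(0,5): no bracket -> illegal
(1,0): flips 1 -> legal
(1,4): flips 2 -> legal
(1,5): flips 1 -> legal
(2,0): no bracket -> illegal
(2,5): no bracket -> illegal
(3,0): flips 1 -> legal
(3,1): flips 1 -> legal
(3,4): flips 1 -> legal
(3,5): no bracket -> illegal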